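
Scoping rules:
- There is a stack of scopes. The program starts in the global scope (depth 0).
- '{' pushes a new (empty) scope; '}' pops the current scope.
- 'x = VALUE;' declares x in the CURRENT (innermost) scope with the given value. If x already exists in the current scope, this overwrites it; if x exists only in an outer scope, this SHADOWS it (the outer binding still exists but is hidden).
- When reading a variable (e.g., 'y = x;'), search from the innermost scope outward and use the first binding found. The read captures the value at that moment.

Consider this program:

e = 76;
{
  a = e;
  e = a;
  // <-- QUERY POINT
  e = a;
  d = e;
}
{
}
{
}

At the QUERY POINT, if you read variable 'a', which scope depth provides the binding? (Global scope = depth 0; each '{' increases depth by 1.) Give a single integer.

Answer: 1

Derivation:
Step 1: declare e=76 at depth 0
Step 2: enter scope (depth=1)
Step 3: declare a=(read e)=76 at depth 1
Step 4: declare e=(read a)=76 at depth 1
Visible at query point: a=76 e=76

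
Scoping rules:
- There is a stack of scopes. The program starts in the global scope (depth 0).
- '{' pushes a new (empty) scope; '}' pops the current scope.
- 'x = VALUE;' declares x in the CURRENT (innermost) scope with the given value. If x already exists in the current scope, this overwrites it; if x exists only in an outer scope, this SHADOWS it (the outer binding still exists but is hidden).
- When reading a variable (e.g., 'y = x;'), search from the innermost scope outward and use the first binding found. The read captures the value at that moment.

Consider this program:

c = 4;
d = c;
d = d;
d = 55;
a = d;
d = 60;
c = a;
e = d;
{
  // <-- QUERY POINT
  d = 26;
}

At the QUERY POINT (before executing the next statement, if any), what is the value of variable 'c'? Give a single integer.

Step 1: declare c=4 at depth 0
Step 2: declare d=(read c)=4 at depth 0
Step 3: declare d=(read d)=4 at depth 0
Step 4: declare d=55 at depth 0
Step 5: declare a=(read d)=55 at depth 0
Step 6: declare d=60 at depth 0
Step 7: declare c=(read a)=55 at depth 0
Step 8: declare e=(read d)=60 at depth 0
Step 9: enter scope (depth=1)
Visible at query point: a=55 c=55 d=60 e=60

Answer: 55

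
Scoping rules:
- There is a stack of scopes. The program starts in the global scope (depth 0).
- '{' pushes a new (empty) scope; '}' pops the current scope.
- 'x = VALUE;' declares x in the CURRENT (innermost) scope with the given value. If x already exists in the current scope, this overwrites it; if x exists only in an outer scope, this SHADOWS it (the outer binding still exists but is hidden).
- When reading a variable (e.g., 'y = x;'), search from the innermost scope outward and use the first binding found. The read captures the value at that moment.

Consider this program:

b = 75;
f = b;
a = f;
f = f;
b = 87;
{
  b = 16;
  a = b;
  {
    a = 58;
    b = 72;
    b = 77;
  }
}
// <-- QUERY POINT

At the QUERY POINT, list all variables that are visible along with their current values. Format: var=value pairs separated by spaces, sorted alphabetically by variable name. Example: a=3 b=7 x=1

Answer: a=75 b=87 f=75

Derivation:
Step 1: declare b=75 at depth 0
Step 2: declare f=(read b)=75 at depth 0
Step 3: declare a=(read f)=75 at depth 0
Step 4: declare f=(read f)=75 at depth 0
Step 5: declare b=87 at depth 0
Step 6: enter scope (depth=1)
Step 7: declare b=16 at depth 1
Step 8: declare a=(read b)=16 at depth 1
Step 9: enter scope (depth=2)
Step 10: declare a=58 at depth 2
Step 11: declare b=72 at depth 2
Step 12: declare b=77 at depth 2
Step 13: exit scope (depth=1)
Step 14: exit scope (depth=0)
Visible at query point: a=75 b=87 f=75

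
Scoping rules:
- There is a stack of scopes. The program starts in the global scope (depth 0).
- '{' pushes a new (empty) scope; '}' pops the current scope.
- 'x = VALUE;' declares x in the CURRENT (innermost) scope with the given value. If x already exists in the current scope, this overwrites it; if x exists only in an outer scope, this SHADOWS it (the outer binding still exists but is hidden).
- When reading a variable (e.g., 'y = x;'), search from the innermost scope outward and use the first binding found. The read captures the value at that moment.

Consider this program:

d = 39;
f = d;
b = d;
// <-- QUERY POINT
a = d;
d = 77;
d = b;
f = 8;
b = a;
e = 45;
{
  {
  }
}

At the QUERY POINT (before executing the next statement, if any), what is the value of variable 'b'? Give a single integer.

Answer: 39

Derivation:
Step 1: declare d=39 at depth 0
Step 2: declare f=(read d)=39 at depth 0
Step 3: declare b=(read d)=39 at depth 0
Visible at query point: b=39 d=39 f=39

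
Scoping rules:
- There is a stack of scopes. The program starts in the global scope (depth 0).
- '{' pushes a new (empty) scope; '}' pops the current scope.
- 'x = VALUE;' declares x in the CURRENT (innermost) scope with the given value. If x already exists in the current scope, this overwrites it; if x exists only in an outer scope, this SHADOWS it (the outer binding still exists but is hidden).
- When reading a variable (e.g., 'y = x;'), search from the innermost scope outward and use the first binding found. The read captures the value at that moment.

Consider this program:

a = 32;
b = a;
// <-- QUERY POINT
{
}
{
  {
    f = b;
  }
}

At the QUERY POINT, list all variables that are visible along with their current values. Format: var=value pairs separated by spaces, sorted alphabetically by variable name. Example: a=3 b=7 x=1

Answer: a=32 b=32

Derivation:
Step 1: declare a=32 at depth 0
Step 2: declare b=(read a)=32 at depth 0
Visible at query point: a=32 b=32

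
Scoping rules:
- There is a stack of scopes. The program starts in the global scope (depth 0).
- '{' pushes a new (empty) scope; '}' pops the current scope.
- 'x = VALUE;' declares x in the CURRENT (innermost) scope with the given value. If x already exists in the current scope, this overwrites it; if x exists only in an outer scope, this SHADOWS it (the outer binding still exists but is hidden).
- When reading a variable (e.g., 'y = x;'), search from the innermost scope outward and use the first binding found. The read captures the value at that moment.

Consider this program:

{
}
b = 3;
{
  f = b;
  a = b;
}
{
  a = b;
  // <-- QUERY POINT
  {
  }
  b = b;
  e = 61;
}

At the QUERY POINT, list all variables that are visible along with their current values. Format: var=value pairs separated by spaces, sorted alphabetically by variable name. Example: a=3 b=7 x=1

Answer: a=3 b=3

Derivation:
Step 1: enter scope (depth=1)
Step 2: exit scope (depth=0)
Step 3: declare b=3 at depth 0
Step 4: enter scope (depth=1)
Step 5: declare f=(read b)=3 at depth 1
Step 6: declare a=(read b)=3 at depth 1
Step 7: exit scope (depth=0)
Step 8: enter scope (depth=1)
Step 9: declare a=(read b)=3 at depth 1
Visible at query point: a=3 b=3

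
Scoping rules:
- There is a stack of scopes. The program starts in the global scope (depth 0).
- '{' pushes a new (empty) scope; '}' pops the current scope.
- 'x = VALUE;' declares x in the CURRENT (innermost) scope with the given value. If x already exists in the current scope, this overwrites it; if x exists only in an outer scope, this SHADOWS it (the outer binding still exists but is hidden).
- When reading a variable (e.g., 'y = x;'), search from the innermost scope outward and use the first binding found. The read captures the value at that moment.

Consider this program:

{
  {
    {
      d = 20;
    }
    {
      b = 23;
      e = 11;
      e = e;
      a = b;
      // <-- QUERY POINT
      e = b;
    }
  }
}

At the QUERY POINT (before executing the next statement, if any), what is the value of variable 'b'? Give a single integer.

Answer: 23

Derivation:
Step 1: enter scope (depth=1)
Step 2: enter scope (depth=2)
Step 3: enter scope (depth=3)
Step 4: declare d=20 at depth 3
Step 5: exit scope (depth=2)
Step 6: enter scope (depth=3)
Step 7: declare b=23 at depth 3
Step 8: declare e=11 at depth 3
Step 9: declare e=(read e)=11 at depth 3
Step 10: declare a=(read b)=23 at depth 3
Visible at query point: a=23 b=23 e=11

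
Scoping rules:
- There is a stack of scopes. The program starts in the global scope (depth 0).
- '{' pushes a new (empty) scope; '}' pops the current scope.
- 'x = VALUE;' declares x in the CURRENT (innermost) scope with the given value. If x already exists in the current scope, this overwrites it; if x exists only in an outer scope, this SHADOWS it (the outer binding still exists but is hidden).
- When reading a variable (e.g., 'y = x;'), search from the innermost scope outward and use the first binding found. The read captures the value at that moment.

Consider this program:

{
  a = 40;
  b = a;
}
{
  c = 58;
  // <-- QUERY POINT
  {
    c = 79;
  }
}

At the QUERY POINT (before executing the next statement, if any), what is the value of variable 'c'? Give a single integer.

Step 1: enter scope (depth=1)
Step 2: declare a=40 at depth 1
Step 3: declare b=(read a)=40 at depth 1
Step 4: exit scope (depth=0)
Step 5: enter scope (depth=1)
Step 6: declare c=58 at depth 1
Visible at query point: c=58

Answer: 58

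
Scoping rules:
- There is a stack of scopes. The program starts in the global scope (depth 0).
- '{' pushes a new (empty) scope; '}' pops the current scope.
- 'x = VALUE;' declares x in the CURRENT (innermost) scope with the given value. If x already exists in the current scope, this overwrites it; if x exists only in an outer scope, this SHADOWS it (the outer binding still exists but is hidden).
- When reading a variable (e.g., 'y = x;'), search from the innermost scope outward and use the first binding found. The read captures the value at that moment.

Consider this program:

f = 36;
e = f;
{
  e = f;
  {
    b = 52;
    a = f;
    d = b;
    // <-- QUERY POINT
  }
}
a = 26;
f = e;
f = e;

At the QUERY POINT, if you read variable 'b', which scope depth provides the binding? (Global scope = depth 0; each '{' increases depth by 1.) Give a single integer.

Answer: 2

Derivation:
Step 1: declare f=36 at depth 0
Step 2: declare e=(read f)=36 at depth 0
Step 3: enter scope (depth=1)
Step 4: declare e=(read f)=36 at depth 1
Step 5: enter scope (depth=2)
Step 6: declare b=52 at depth 2
Step 7: declare a=(read f)=36 at depth 2
Step 8: declare d=(read b)=52 at depth 2
Visible at query point: a=36 b=52 d=52 e=36 f=36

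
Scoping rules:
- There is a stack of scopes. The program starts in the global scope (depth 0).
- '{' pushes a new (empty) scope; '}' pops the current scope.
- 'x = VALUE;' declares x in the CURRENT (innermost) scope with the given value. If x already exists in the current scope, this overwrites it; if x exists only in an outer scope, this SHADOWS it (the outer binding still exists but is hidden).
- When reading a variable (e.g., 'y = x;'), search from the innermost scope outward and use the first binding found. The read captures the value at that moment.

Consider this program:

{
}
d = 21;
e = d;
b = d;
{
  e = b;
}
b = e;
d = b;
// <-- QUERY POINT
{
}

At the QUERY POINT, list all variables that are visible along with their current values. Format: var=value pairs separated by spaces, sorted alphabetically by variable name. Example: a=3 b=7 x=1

Answer: b=21 d=21 e=21

Derivation:
Step 1: enter scope (depth=1)
Step 2: exit scope (depth=0)
Step 3: declare d=21 at depth 0
Step 4: declare e=(read d)=21 at depth 0
Step 5: declare b=(read d)=21 at depth 0
Step 6: enter scope (depth=1)
Step 7: declare e=(read b)=21 at depth 1
Step 8: exit scope (depth=0)
Step 9: declare b=(read e)=21 at depth 0
Step 10: declare d=(read b)=21 at depth 0
Visible at query point: b=21 d=21 e=21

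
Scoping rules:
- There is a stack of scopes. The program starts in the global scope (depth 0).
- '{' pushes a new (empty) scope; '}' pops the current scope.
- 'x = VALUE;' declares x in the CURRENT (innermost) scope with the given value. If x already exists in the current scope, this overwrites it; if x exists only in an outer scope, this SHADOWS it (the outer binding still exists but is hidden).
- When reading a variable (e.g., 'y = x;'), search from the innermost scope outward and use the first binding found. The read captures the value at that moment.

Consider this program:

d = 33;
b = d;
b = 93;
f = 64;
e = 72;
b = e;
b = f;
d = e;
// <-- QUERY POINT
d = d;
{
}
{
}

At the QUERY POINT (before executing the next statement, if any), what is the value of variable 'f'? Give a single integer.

Step 1: declare d=33 at depth 0
Step 2: declare b=(read d)=33 at depth 0
Step 3: declare b=93 at depth 0
Step 4: declare f=64 at depth 0
Step 5: declare e=72 at depth 0
Step 6: declare b=(read e)=72 at depth 0
Step 7: declare b=(read f)=64 at depth 0
Step 8: declare d=(read e)=72 at depth 0
Visible at query point: b=64 d=72 e=72 f=64

Answer: 64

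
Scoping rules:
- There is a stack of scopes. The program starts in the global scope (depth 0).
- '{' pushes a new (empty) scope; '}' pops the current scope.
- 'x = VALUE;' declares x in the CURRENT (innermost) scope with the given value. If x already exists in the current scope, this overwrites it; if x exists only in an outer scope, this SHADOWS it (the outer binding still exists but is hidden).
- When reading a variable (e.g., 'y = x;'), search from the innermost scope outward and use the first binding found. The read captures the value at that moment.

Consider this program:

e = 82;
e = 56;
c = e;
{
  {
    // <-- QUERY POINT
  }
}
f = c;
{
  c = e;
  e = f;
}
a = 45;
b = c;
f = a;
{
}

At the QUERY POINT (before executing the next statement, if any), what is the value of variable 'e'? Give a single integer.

Step 1: declare e=82 at depth 0
Step 2: declare e=56 at depth 0
Step 3: declare c=(read e)=56 at depth 0
Step 4: enter scope (depth=1)
Step 5: enter scope (depth=2)
Visible at query point: c=56 e=56

Answer: 56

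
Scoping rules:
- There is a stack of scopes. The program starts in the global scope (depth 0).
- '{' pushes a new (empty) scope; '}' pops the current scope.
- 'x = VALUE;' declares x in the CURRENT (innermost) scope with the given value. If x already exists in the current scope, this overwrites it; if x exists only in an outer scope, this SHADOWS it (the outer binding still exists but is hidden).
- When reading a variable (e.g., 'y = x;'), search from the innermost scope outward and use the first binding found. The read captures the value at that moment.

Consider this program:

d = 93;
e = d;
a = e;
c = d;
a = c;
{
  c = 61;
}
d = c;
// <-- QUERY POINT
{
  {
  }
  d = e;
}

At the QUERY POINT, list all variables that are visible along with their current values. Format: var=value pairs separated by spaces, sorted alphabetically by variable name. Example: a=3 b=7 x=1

Answer: a=93 c=93 d=93 e=93

Derivation:
Step 1: declare d=93 at depth 0
Step 2: declare e=(read d)=93 at depth 0
Step 3: declare a=(read e)=93 at depth 0
Step 4: declare c=(read d)=93 at depth 0
Step 5: declare a=(read c)=93 at depth 0
Step 6: enter scope (depth=1)
Step 7: declare c=61 at depth 1
Step 8: exit scope (depth=0)
Step 9: declare d=(read c)=93 at depth 0
Visible at query point: a=93 c=93 d=93 e=93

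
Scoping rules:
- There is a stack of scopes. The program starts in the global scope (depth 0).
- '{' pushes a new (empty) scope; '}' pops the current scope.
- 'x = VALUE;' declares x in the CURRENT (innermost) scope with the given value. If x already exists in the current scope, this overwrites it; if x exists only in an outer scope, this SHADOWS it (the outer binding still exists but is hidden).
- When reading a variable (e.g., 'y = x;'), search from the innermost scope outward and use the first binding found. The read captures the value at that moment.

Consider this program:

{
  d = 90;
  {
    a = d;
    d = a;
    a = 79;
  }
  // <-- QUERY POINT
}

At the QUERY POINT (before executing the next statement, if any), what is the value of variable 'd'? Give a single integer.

Answer: 90

Derivation:
Step 1: enter scope (depth=1)
Step 2: declare d=90 at depth 1
Step 3: enter scope (depth=2)
Step 4: declare a=(read d)=90 at depth 2
Step 5: declare d=(read a)=90 at depth 2
Step 6: declare a=79 at depth 2
Step 7: exit scope (depth=1)
Visible at query point: d=90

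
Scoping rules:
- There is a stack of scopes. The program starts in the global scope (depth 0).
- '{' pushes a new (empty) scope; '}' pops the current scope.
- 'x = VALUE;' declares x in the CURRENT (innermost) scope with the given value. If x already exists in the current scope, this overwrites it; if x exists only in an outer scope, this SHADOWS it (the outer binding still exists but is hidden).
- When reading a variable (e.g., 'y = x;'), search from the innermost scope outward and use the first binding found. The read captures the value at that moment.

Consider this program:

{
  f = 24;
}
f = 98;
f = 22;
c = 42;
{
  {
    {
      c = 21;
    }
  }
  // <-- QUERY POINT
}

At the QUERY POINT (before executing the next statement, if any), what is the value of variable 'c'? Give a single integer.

Step 1: enter scope (depth=1)
Step 2: declare f=24 at depth 1
Step 3: exit scope (depth=0)
Step 4: declare f=98 at depth 0
Step 5: declare f=22 at depth 0
Step 6: declare c=42 at depth 0
Step 7: enter scope (depth=1)
Step 8: enter scope (depth=2)
Step 9: enter scope (depth=3)
Step 10: declare c=21 at depth 3
Step 11: exit scope (depth=2)
Step 12: exit scope (depth=1)
Visible at query point: c=42 f=22

Answer: 42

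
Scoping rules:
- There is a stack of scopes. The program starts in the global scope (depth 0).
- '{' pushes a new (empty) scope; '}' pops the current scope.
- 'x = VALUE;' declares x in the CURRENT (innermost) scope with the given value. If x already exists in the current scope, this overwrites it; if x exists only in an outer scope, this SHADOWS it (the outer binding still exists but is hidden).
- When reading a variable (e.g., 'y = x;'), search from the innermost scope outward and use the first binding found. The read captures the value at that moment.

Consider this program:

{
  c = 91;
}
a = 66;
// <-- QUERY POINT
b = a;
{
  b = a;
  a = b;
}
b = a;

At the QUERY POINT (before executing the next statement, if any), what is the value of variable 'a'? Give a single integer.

Answer: 66

Derivation:
Step 1: enter scope (depth=1)
Step 2: declare c=91 at depth 1
Step 3: exit scope (depth=0)
Step 4: declare a=66 at depth 0
Visible at query point: a=66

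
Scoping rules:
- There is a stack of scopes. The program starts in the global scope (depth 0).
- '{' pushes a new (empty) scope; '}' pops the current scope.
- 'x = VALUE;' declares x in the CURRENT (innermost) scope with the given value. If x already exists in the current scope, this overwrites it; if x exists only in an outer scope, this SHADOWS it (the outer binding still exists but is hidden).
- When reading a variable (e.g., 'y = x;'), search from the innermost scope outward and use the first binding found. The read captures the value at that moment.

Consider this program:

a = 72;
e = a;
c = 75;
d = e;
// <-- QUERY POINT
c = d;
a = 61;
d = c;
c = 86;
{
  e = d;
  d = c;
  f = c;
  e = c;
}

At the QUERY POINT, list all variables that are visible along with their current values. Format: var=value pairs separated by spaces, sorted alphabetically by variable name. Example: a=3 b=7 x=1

Step 1: declare a=72 at depth 0
Step 2: declare e=(read a)=72 at depth 0
Step 3: declare c=75 at depth 0
Step 4: declare d=(read e)=72 at depth 0
Visible at query point: a=72 c=75 d=72 e=72

Answer: a=72 c=75 d=72 e=72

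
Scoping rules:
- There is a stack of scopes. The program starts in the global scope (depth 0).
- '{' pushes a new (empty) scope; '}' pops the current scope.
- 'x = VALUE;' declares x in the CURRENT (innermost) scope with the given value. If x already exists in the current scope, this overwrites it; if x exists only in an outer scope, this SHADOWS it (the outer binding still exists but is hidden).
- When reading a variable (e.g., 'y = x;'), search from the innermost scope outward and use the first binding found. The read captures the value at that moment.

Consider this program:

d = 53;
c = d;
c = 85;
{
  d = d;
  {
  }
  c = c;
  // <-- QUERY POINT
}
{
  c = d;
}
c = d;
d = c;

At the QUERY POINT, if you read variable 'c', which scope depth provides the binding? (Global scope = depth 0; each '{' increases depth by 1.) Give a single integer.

Answer: 1

Derivation:
Step 1: declare d=53 at depth 0
Step 2: declare c=(read d)=53 at depth 0
Step 3: declare c=85 at depth 0
Step 4: enter scope (depth=1)
Step 5: declare d=(read d)=53 at depth 1
Step 6: enter scope (depth=2)
Step 7: exit scope (depth=1)
Step 8: declare c=(read c)=85 at depth 1
Visible at query point: c=85 d=53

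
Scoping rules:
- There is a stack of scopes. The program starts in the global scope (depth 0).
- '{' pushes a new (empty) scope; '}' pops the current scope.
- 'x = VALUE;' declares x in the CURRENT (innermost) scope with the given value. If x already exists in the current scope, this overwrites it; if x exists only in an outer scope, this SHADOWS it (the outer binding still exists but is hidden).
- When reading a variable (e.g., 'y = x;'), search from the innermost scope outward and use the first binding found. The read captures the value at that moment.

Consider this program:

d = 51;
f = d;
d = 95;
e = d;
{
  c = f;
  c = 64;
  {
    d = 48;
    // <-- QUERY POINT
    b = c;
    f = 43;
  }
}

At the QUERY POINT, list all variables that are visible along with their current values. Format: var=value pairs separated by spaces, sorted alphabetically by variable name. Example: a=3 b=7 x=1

Answer: c=64 d=48 e=95 f=51

Derivation:
Step 1: declare d=51 at depth 0
Step 2: declare f=(read d)=51 at depth 0
Step 3: declare d=95 at depth 0
Step 4: declare e=(read d)=95 at depth 0
Step 5: enter scope (depth=1)
Step 6: declare c=(read f)=51 at depth 1
Step 7: declare c=64 at depth 1
Step 8: enter scope (depth=2)
Step 9: declare d=48 at depth 2
Visible at query point: c=64 d=48 e=95 f=51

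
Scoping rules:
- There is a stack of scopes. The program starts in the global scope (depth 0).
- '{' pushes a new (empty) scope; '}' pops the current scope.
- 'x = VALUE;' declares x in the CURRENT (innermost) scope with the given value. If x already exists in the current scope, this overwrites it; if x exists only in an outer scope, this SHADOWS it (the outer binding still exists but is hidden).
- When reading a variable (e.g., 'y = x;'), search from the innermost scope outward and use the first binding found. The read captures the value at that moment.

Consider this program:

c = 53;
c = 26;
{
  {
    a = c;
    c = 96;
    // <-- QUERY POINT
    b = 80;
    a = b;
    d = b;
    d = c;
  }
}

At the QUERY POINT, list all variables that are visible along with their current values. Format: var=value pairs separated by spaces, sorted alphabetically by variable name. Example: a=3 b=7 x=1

Answer: a=26 c=96

Derivation:
Step 1: declare c=53 at depth 0
Step 2: declare c=26 at depth 0
Step 3: enter scope (depth=1)
Step 4: enter scope (depth=2)
Step 5: declare a=(read c)=26 at depth 2
Step 6: declare c=96 at depth 2
Visible at query point: a=26 c=96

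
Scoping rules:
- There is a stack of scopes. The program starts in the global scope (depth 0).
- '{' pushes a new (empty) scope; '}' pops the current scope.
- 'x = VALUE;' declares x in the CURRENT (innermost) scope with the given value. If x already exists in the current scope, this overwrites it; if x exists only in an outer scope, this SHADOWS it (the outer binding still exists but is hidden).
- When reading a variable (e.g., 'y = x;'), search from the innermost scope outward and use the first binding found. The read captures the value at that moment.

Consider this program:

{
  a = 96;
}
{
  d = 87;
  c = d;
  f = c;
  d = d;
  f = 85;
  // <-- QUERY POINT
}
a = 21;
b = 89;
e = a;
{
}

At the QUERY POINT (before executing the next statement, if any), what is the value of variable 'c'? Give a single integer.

Answer: 87

Derivation:
Step 1: enter scope (depth=1)
Step 2: declare a=96 at depth 1
Step 3: exit scope (depth=0)
Step 4: enter scope (depth=1)
Step 5: declare d=87 at depth 1
Step 6: declare c=(read d)=87 at depth 1
Step 7: declare f=(read c)=87 at depth 1
Step 8: declare d=(read d)=87 at depth 1
Step 9: declare f=85 at depth 1
Visible at query point: c=87 d=87 f=85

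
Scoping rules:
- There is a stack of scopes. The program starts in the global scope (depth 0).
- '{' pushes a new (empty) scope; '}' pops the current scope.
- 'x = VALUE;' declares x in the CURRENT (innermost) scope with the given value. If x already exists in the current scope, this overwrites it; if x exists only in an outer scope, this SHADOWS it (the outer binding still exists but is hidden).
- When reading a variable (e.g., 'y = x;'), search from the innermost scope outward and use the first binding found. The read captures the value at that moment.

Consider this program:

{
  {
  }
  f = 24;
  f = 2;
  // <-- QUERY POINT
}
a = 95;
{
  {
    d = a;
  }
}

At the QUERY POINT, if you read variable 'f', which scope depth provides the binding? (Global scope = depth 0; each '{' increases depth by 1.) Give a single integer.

Answer: 1

Derivation:
Step 1: enter scope (depth=1)
Step 2: enter scope (depth=2)
Step 3: exit scope (depth=1)
Step 4: declare f=24 at depth 1
Step 5: declare f=2 at depth 1
Visible at query point: f=2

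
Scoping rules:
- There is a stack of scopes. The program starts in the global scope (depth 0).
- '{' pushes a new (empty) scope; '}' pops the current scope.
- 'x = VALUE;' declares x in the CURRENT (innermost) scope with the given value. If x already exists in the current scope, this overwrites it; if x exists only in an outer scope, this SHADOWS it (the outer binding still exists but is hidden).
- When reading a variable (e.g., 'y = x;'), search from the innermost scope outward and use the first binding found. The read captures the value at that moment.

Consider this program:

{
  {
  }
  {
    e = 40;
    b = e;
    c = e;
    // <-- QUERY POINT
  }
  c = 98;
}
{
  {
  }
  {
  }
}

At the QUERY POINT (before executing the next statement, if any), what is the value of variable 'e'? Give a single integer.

Answer: 40

Derivation:
Step 1: enter scope (depth=1)
Step 2: enter scope (depth=2)
Step 3: exit scope (depth=1)
Step 4: enter scope (depth=2)
Step 5: declare e=40 at depth 2
Step 6: declare b=(read e)=40 at depth 2
Step 7: declare c=(read e)=40 at depth 2
Visible at query point: b=40 c=40 e=40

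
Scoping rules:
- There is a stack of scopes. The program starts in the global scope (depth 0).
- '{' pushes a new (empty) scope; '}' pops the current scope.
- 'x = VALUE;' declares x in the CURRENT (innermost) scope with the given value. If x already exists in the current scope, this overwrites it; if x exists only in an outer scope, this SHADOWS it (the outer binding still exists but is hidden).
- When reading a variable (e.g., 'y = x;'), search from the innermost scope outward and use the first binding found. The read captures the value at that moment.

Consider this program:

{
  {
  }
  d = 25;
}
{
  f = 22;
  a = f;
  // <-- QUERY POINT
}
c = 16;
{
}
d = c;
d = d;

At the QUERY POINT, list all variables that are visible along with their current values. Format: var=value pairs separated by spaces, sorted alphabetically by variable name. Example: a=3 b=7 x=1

Answer: a=22 f=22

Derivation:
Step 1: enter scope (depth=1)
Step 2: enter scope (depth=2)
Step 3: exit scope (depth=1)
Step 4: declare d=25 at depth 1
Step 5: exit scope (depth=0)
Step 6: enter scope (depth=1)
Step 7: declare f=22 at depth 1
Step 8: declare a=(read f)=22 at depth 1
Visible at query point: a=22 f=22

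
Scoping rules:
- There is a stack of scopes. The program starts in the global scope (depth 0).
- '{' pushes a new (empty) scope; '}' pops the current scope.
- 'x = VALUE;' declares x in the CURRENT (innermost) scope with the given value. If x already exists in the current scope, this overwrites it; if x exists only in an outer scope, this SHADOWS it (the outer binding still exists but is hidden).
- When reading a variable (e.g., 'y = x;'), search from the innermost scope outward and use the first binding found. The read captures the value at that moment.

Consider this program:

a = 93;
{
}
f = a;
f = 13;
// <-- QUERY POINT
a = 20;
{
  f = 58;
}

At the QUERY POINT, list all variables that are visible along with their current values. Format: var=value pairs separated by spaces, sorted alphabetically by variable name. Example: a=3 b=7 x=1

Step 1: declare a=93 at depth 0
Step 2: enter scope (depth=1)
Step 3: exit scope (depth=0)
Step 4: declare f=(read a)=93 at depth 0
Step 5: declare f=13 at depth 0
Visible at query point: a=93 f=13

Answer: a=93 f=13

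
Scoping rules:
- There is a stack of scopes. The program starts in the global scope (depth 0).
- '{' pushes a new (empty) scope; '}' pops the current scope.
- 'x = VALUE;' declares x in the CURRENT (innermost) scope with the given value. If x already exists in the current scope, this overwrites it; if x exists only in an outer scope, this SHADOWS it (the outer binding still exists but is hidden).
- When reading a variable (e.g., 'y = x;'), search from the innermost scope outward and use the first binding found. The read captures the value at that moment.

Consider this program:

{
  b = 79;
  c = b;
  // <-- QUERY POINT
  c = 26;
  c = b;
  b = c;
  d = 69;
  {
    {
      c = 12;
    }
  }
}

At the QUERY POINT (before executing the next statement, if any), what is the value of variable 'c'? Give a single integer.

Step 1: enter scope (depth=1)
Step 2: declare b=79 at depth 1
Step 3: declare c=(read b)=79 at depth 1
Visible at query point: b=79 c=79

Answer: 79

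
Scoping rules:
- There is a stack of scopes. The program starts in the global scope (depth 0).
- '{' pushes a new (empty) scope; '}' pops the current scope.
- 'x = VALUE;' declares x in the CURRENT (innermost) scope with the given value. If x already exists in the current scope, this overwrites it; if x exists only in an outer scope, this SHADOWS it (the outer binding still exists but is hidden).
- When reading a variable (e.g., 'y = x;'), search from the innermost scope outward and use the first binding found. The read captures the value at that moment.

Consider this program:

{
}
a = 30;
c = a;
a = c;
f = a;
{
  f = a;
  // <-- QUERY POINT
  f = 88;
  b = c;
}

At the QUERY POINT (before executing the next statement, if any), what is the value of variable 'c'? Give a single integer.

Answer: 30

Derivation:
Step 1: enter scope (depth=1)
Step 2: exit scope (depth=0)
Step 3: declare a=30 at depth 0
Step 4: declare c=(read a)=30 at depth 0
Step 5: declare a=(read c)=30 at depth 0
Step 6: declare f=(read a)=30 at depth 0
Step 7: enter scope (depth=1)
Step 8: declare f=(read a)=30 at depth 1
Visible at query point: a=30 c=30 f=30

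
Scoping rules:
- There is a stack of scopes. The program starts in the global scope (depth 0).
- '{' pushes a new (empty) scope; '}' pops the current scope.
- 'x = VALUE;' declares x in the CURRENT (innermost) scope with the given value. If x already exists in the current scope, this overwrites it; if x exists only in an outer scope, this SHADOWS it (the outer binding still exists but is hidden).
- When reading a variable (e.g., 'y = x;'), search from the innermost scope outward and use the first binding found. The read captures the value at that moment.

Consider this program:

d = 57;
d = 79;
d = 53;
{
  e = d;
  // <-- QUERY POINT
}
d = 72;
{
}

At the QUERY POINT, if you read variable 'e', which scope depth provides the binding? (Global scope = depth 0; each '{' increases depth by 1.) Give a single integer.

Answer: 1

Derivation:
Step 1: declare d=57 at depth 0
Step 2: declare d=79 at depth 0
Step 3: declare d=53 at depth 0
Step 4: enter scope (depth=1)
Step 5: declare e=(read d)=53 at depth 1
Visible at query point: d=53 e=53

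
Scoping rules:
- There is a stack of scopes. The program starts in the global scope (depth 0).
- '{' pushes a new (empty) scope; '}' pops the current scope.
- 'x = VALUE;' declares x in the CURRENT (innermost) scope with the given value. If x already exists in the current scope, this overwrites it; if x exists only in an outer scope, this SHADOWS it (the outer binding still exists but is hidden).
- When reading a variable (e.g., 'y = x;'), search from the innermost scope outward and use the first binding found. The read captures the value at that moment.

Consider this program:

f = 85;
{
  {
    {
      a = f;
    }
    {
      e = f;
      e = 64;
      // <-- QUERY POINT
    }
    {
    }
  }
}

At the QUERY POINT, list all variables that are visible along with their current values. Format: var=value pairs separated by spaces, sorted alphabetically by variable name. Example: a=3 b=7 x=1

Answer: e=64 f=85

Derivation:
Step 1: declare f=85 at depth 0
Step 2: enter scope (depth=1)
Step 3: enter scope (depth=2)
Step 4: enter scope (depth=3)
Step 5: declare a=(read f)=85 at depth 3
Step 6: exit scope (depth=2)
Step 7: enter scope (depth=3)
Step 8: declare e=(read f)=85 at depth 3
Step 9: declare e=64 at depth 3
Visible at query point: e=64 f=85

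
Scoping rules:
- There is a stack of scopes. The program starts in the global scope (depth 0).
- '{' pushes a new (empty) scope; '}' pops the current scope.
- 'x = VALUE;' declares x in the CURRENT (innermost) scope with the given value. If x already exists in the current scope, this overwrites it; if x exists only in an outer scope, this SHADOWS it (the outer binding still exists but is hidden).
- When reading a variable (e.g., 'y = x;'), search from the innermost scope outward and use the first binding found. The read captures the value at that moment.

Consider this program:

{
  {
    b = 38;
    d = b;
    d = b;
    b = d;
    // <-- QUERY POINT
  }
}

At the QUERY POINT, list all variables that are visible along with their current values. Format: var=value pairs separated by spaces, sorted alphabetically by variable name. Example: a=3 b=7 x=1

Step 1: enter scope (depth=1)
Step 2: enter scope (depth=2)
Step 3: declare b=38 at depth 2
Step 4: declare d=(read b)=38 at depth 2
Step 5: declare d=(read b)=38 at depth 2
Step 6: declare b=(read d)=38 at depth 2
Visible at query point: b=38 d=38

Answer: b=38 d=38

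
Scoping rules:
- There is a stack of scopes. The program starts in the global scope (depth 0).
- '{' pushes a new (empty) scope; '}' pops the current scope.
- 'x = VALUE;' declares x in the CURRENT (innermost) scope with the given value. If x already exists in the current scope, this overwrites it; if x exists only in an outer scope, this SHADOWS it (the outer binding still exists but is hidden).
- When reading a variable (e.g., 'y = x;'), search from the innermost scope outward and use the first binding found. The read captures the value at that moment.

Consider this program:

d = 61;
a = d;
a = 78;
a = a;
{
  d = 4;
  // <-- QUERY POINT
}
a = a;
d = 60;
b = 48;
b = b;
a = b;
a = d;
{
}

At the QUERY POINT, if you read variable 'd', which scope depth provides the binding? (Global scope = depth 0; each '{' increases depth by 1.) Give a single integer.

Step 1: declare d=61 at depth 0
Step 2: declare a=(read d)=61 at depth 0
Step 3: declare a=78 at depth 0
Step 4: declare a=(read a)=78 at depth 0
Step 5: enter scope (depth=1)
Step 6: declare d=4 at depth 1
Visible at query point: a=78 d=4

Answer: 1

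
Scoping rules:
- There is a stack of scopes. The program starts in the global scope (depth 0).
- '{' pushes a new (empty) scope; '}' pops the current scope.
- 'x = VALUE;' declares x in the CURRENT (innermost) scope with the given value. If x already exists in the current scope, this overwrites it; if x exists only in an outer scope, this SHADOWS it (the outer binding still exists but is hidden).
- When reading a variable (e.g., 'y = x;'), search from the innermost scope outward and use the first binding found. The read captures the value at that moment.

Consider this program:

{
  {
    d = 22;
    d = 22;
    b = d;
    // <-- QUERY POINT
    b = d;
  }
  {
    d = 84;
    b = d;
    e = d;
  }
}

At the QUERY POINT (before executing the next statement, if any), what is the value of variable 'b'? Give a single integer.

Answer: 22

Derivation:
Step 1: enter scope (depth=1)
Step 2: enter scope (depth=2)
Step 3: declare d=22 at depth 2
Step 4: declare d=22 at depth 2
Step 5: declare b=(read d)=22 at depth 2
Visible at query point: b=22 d=22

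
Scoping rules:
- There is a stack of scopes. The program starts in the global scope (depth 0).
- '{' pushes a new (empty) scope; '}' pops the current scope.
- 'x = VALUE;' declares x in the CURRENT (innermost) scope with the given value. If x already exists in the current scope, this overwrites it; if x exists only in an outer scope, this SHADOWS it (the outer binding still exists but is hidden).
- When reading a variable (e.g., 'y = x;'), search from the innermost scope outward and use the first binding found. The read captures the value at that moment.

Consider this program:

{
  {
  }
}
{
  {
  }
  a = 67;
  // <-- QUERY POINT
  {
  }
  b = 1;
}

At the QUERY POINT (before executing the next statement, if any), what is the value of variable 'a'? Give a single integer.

Step 1: enter scope (depth=1)
Step 2: enter scope (depth=2)
Step 3: exit scope (depth=1)
Step 4: exit scope (depth=0)
Step 5: enter scope (depth=1)
Step 6: enter scope (depth=2)
Step 7: exit scope (depth=1)
Step 8: declare a=67 at depth 1
Visible at query point: a=67

Answer: 67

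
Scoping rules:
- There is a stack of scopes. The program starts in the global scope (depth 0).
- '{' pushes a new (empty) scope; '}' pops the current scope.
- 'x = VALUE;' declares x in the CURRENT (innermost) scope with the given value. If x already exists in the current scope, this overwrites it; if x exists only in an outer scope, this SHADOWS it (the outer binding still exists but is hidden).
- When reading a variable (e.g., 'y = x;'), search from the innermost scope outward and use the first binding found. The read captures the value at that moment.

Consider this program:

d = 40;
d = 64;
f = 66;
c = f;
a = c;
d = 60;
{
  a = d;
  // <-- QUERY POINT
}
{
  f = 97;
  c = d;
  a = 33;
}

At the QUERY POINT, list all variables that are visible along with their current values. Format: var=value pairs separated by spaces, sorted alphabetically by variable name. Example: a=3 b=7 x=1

Answer: a=60 c=66 d=60 f=66

Derivation:
Step 1: declare d=40 at depth 0
Step 2: declare d=64 at depth 0
Step 3: declare f=66 at depth 0
Step 4: declare c=(read f)=66 at depth 0
Step 5: declare a=(read c)=66 at depth 0
Step 6: declare d=60 at depth 0
Step 7: enter scope (depth=1)
Step 8: declare a=(read d)=60 at depth 1
Visible at query point: a=60 c=66 d=60 f=66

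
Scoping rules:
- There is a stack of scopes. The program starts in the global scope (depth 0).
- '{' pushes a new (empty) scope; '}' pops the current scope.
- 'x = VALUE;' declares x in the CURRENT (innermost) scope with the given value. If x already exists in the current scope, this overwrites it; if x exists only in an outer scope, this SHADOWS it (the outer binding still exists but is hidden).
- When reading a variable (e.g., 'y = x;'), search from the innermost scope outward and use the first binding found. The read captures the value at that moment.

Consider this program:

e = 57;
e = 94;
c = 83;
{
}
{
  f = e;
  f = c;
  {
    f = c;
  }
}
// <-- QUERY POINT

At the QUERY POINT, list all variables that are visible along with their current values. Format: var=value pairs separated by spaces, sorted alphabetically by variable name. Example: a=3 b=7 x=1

Step 1: declare e=57 at depth 0
Step 2: declare e=94 at depth 0
Step 3: declare c=83 at depth 0
Step 4: enter scope (depth=1)
Step 5: exit scope (depth=0)
Step 6: enter scope (depth=1)
Step 7: declare f=(read e)=94 at depth 1
Step 8: declare f=(read c)=83 at depth 1
Step 9: enter scope (depth=2)
Step 10: declare f=(read c)=83 at depth 2
Step 11: exit scope (depth=1)
Step 12: exit scope (depth=0)
Visible at query point: c=83 e=94

Answer: c=83 e=94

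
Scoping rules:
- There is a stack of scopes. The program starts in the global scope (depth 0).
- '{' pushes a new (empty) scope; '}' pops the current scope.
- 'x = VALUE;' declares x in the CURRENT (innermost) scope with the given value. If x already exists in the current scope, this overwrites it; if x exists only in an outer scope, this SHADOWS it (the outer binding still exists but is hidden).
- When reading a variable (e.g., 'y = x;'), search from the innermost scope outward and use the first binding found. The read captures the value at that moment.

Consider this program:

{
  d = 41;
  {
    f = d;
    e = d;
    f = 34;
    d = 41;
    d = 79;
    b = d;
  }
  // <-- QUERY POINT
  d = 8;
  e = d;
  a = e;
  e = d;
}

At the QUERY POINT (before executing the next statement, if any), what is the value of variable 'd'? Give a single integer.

Step 1: enter scope (depth=1)
Step 2: declare d=41 at depth 1
Step 3: enter scope (depth=2)
Step 4: declare f=(read d)=41 at depth 2
Step 5: declare e=(read d)=41 at depth 2
Step 6: declare f=34 at depth 2
Step 7: declare d=41 at depth 2
Step 8: declare d=79 at depth 2
Step 9: declare b=(read d)=79 at depth 2
Step 10: exit scope (depth=1)
Visible at query point: d=41

Answer: 41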